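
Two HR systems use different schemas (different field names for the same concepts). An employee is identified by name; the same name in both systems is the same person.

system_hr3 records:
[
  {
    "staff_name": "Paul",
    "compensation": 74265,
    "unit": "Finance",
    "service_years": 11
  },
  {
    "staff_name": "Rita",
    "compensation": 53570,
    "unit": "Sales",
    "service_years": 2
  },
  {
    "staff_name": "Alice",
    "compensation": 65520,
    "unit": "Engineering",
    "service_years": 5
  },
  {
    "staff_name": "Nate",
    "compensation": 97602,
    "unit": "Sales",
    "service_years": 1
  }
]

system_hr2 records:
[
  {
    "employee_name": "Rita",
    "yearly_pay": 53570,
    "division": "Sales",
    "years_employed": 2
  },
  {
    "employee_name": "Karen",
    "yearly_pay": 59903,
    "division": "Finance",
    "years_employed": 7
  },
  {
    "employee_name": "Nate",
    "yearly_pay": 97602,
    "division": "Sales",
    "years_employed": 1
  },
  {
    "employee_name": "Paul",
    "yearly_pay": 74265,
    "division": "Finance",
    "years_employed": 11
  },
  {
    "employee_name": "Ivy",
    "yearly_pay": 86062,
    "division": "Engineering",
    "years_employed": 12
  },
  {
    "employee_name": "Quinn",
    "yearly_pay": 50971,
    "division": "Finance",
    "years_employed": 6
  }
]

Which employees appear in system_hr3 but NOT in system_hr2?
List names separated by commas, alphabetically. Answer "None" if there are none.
Alice

Schema mapping: "staff_name" (system_hr3) = "employee_name" (system_hr2) = employee name

Names in system_hr3: ['Alice', 'Nate', 'Paul', 'Rita']
Names in system_hr2: ['Ivy', 'Karen', 'Nate', 'Paul', 'Quinn', 'Rita']

In system_hr3 but not system_hr2: ['Alice']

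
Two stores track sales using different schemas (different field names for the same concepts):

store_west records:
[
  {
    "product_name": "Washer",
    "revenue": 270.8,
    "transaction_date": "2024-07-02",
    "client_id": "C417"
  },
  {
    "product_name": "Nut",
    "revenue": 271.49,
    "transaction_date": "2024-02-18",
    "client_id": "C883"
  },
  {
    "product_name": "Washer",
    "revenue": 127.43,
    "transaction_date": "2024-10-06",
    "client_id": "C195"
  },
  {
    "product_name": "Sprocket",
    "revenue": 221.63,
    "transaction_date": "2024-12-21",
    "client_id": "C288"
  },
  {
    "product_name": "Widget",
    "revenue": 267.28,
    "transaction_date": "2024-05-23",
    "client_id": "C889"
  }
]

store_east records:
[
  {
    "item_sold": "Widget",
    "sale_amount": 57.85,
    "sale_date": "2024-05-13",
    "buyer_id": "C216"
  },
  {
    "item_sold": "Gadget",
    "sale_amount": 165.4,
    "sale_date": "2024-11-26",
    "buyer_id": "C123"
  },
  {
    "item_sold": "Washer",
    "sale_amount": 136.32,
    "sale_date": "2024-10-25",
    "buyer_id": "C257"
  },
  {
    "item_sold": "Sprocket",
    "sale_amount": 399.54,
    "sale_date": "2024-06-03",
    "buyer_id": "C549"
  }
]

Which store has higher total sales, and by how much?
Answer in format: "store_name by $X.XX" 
store_west by $399.52

Schema mapping: "revenue" (store_west) = "sale_amount" (store_east) = sale amount

Total for store_west: 1158.63
Total for store_east: 759.11

Difference: |1158.63 - 759.11| = 399.52
store_west has higher sales by $399.52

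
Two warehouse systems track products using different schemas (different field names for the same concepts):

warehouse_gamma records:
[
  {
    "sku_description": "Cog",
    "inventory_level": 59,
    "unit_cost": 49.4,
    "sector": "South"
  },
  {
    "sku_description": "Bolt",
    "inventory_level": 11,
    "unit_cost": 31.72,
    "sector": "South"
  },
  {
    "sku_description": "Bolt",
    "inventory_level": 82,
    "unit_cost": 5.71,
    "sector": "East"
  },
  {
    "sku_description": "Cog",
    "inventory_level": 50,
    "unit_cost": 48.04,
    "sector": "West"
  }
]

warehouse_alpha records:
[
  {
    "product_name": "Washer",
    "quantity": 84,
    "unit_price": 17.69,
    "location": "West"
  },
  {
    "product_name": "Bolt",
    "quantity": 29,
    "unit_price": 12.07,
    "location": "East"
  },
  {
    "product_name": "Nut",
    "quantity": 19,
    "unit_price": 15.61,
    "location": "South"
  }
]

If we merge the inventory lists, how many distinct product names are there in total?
4

Schema mapping: "sku_description" (warehouse_gamma) = "product_name" (warehouse_alpha) = product name

Products in warehouse_gamma: ['Bolt', 'Cog']
Products in warehouse_alpha: ['Bolt', 'Nut', 'Washer']

Union (unique products): ['Bolt', 'Cog', 'Nut', 'Washer']
Count: 4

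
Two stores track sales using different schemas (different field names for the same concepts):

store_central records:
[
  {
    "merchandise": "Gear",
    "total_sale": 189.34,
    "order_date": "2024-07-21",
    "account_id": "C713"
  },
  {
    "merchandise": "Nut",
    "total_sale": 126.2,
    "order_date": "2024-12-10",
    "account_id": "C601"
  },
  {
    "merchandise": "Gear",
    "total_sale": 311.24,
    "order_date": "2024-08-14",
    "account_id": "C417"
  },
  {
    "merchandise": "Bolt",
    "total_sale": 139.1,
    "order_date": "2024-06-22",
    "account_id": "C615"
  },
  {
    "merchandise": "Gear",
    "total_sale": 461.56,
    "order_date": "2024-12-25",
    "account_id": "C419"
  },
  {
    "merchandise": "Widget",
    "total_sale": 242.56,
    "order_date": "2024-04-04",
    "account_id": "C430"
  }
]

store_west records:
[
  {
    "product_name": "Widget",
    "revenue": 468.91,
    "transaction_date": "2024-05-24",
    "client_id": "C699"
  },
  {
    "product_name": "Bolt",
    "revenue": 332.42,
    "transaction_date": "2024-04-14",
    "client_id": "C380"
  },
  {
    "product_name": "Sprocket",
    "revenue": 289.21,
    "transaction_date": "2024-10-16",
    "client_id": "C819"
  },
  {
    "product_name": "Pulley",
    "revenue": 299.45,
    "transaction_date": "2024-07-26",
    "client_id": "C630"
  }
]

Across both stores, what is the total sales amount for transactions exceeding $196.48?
2405.35

Schema mapping: "total_sale" (store_central) = "revenue" (store_west) = sale amount

Sum of sales > $196.48 in store_central: 1015.36
Sum of sales > $196.48 in store_west: 1389.99

Total: 1015.36 + 1389.99 = 2405.35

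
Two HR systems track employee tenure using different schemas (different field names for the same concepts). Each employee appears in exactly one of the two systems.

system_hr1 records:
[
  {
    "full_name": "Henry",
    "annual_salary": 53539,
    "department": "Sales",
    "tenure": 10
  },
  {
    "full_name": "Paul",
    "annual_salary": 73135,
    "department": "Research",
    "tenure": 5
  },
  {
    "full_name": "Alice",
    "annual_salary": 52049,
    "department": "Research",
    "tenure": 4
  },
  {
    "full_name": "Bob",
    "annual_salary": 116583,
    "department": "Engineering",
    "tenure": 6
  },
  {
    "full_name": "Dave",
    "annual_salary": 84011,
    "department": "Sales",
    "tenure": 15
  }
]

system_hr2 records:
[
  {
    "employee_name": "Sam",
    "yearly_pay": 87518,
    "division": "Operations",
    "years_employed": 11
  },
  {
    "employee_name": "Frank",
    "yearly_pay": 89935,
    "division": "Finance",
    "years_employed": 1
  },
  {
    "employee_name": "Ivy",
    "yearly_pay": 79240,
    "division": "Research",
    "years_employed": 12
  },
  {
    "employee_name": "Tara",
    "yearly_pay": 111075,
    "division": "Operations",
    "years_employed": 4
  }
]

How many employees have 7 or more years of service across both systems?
4

Reconcile schemas: "tenure" (system_hr1) = "years_employed" (system_hr2) = years of service

From system_hr1: 2 employees with >= 7 years
From system_hr2: 2 employees with >= 7 years

Total: 2 + 2 = 4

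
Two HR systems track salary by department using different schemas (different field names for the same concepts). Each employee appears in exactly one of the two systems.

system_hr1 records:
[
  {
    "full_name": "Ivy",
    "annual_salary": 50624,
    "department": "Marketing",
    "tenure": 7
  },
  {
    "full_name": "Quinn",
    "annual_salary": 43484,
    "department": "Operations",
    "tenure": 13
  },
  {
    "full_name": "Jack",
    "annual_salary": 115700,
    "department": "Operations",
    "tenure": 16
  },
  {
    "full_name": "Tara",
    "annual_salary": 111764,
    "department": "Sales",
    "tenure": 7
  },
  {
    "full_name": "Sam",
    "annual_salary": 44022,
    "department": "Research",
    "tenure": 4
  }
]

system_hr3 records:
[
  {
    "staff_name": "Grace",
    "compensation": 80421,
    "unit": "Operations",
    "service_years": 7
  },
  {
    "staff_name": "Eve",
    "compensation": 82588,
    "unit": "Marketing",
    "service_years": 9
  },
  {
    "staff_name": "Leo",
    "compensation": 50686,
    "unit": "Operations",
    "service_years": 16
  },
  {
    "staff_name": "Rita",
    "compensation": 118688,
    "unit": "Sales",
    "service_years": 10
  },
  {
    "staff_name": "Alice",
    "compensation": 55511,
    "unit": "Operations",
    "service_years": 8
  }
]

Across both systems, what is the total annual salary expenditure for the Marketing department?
133212

Schema mappings:
- "department" (system_hr1) = "unit" (system_hr3) = department
- "annual_salary" (system_hr1) = "compensation" (system_hr3) = salary

Marketing salaries from system_hr1: 50624
Marketing salaries from system_hr3: 82588

Total: 50624 + 82588 = 133212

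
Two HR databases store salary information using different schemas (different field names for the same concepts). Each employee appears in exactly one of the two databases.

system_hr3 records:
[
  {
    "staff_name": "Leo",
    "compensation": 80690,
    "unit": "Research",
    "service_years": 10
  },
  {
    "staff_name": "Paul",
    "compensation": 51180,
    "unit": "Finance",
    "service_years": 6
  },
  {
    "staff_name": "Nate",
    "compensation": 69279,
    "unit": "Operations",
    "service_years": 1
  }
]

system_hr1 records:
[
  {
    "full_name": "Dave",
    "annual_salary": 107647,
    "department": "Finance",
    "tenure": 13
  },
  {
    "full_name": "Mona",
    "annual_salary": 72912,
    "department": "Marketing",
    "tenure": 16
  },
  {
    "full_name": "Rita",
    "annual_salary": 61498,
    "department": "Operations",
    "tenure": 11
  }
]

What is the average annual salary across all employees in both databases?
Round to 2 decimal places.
73867.67

Schema mapping: "compensation" (system_hr3) = "annual_salary" (system_hr1) = annual salary

All salaries: [80690, 51180, 69279, 107647, 72912, 61498]
Sum: 443206
Count: 6
Average: 443206 / 6 = 73867.67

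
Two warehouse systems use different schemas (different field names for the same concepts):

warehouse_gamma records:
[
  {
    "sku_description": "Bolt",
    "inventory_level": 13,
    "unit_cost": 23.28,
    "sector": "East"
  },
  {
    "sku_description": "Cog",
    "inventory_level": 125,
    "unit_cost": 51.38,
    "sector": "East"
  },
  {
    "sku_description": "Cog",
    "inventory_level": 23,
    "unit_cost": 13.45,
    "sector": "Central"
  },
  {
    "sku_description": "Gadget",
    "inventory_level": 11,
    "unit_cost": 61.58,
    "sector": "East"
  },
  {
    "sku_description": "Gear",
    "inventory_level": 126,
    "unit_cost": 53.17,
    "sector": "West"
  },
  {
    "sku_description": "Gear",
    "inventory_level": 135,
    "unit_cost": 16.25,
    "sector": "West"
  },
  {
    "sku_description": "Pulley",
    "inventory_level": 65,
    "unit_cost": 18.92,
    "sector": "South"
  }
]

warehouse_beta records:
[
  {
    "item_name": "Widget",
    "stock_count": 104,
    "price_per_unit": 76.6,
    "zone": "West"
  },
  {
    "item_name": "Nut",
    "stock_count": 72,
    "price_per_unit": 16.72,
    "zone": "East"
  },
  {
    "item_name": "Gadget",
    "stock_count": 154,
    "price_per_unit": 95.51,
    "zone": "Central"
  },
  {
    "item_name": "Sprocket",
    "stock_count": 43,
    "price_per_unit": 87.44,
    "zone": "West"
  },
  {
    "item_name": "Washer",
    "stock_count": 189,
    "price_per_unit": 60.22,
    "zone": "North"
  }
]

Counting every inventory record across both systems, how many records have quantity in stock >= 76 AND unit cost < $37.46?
1

Schema mappings:
- "inventory_level" (warehouse_gamma) = "stock_count" (warehouse_beta) = quantity
- "unit_cost" (warehouse_gamma) = "price_per_unit" (warehouse_beta) = unit cost

Records meeting both conditions in warehouse_gamma: 1
Records meeting both conditions in warehouse_beta: 0

Total: 1 + 0 = 1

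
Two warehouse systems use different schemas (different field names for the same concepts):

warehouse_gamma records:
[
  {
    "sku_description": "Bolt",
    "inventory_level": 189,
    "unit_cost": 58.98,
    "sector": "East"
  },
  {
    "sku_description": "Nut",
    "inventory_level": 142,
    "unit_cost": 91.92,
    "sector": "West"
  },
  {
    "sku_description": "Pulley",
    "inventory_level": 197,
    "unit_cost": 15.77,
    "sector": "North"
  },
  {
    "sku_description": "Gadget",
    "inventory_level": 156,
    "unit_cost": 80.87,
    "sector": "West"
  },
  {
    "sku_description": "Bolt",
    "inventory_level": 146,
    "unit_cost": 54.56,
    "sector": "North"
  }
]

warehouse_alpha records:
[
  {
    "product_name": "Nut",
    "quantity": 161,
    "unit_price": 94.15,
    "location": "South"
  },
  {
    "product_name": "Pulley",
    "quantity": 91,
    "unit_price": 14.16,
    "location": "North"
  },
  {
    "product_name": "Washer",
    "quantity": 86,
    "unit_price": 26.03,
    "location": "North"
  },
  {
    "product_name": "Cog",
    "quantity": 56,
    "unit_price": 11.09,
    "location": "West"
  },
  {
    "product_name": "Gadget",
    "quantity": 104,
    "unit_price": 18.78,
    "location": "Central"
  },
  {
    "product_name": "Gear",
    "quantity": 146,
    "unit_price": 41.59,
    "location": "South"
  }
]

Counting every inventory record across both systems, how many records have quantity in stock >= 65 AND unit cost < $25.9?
3

Schema mappings:
- "inventory_level" (warehouse_gamma) = "quantity" (warehouse_alpha) = quantity
- "unit_cost" (warehouse_gamma) = "unit_price" (warehouse_alpha) = unit cost

Records meeting both conditions in warehouse_gamma: 1
Records meeting both conditions in warehouse_alpha: 2

Total: 1 + 2 = 3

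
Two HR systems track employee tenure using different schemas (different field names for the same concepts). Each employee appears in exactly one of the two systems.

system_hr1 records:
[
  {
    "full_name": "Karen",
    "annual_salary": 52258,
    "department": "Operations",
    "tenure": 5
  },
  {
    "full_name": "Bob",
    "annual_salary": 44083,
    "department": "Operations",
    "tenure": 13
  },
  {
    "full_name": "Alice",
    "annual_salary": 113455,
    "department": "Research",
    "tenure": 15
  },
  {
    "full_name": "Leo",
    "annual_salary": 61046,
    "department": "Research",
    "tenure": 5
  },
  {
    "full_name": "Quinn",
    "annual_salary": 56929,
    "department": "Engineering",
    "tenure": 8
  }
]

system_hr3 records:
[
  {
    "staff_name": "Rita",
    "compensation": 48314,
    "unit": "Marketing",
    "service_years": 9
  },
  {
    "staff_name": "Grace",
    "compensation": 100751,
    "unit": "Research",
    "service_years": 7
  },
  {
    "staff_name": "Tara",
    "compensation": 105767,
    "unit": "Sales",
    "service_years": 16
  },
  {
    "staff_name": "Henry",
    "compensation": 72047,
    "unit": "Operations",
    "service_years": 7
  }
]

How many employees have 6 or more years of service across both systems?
7

Reconcile schemas: "tenure" (system_hr1) = "service_years" (system_hr3) = years of service

From system_hr1: 3 employees with >= 6 years
From system_hr3: 4 employees with >= 6 years

Total: 3 + 4 = 7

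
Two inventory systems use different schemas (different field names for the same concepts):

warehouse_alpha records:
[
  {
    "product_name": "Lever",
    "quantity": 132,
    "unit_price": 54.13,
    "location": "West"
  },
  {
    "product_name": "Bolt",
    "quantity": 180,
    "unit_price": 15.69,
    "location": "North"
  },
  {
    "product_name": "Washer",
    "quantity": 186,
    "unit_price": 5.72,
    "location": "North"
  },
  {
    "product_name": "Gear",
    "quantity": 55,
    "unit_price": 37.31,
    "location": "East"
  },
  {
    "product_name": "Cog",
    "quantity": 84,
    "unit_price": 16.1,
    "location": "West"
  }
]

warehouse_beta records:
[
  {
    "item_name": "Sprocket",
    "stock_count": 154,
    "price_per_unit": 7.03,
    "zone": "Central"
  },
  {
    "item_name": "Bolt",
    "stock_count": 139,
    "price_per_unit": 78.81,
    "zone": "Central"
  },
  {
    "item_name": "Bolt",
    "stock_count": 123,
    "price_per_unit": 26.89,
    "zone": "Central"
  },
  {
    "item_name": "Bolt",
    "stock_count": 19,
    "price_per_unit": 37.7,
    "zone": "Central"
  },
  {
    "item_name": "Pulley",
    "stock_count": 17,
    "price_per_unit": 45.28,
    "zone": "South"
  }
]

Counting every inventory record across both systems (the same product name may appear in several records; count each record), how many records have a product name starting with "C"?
1

Schema mapping: "product_name" (warehouse_alpha) = "item_name" (warehouse_beta) = product name

Records with product name starting with "C" in warehouse_alpha: 1
Records with product name starting with "C" in warehouse_beta: 0

Total: 1 + 0 = 1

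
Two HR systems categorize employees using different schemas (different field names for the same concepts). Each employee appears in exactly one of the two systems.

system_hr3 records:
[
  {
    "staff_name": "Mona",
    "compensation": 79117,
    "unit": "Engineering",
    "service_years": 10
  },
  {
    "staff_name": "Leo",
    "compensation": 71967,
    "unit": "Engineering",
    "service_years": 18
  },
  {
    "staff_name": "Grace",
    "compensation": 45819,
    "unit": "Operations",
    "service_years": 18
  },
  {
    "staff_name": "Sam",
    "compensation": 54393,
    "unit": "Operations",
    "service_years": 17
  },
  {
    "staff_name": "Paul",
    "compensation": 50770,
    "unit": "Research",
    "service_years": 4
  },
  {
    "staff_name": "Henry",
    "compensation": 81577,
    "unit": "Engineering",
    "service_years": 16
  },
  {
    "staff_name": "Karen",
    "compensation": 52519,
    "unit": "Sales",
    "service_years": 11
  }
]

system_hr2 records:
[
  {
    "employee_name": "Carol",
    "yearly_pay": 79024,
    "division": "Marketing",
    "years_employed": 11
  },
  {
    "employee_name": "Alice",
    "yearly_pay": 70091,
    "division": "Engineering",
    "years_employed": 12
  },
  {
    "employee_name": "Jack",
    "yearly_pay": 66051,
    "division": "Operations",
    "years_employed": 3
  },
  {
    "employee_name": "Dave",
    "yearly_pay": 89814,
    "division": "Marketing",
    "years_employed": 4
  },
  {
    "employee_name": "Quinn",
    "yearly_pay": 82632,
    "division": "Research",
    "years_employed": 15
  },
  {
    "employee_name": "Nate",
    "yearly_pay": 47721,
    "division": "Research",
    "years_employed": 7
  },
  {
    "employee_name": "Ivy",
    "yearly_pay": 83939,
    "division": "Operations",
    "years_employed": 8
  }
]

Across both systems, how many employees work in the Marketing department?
2

Schema mapping: "unit" (system_hr3) = "division" (system_hr2) = department

Marketing employees in system_hr3: 0
Marketing employees in system_hr2: 2

Total in Marketing: 0 + 2 = 2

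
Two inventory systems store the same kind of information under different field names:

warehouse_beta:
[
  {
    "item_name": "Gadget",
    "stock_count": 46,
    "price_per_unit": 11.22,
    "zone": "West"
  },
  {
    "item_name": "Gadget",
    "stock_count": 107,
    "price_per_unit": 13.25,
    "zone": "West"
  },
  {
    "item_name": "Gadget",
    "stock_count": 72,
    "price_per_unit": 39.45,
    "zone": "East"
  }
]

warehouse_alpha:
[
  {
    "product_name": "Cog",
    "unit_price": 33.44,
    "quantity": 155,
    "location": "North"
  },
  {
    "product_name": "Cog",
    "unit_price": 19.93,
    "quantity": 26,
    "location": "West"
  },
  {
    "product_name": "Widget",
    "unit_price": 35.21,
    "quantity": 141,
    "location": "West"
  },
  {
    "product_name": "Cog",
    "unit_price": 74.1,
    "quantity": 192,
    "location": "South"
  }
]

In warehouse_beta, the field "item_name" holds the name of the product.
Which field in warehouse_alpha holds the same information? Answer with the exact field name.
product_name

In warehouse_beta, "item_name" holds the name of the product.
The fields in warehouse_alpha are: "product_name", "unit_price", "quantity", "location".
"product_name" is the match: the name refers to the same concept and its values are product-name strings (e.g. 'Cog', 'Widget').
The other fields ("unit_price", "quantity", "location") hold different kinds of data.

So "item_name" in warehouse_beta corresponds to "product_name" in warehouse_alpha.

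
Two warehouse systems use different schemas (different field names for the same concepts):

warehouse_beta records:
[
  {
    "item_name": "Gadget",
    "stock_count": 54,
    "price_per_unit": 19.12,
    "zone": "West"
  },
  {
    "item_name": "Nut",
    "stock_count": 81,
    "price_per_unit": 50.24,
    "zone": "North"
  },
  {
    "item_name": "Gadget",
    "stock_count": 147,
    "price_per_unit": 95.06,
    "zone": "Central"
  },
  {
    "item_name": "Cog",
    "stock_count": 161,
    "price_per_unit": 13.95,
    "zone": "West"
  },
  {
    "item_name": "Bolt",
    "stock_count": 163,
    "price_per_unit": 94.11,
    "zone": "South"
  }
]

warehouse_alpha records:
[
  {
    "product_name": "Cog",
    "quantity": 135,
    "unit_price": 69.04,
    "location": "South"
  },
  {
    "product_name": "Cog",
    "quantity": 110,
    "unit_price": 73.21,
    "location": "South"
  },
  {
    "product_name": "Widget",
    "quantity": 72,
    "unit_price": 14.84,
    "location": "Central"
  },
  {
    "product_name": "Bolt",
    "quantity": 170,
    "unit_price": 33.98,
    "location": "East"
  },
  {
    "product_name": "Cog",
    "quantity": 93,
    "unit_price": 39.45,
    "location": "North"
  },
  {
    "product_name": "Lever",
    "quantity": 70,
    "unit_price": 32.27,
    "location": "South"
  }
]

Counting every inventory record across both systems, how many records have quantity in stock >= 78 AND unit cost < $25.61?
1

Schema mappings:
- "stock_count" (warehouse_beta) = "quantity" (warehouse_alpha) = quantity
- "price_per_unit" (warehouse_beta) = "unit_price" (warehouse_alpha) = unit cost

Records meeting both conditions in warehouse_beta: 1
Records meeting both conditions in warehouse_alpha: 0

Total: 1 + 0 = 1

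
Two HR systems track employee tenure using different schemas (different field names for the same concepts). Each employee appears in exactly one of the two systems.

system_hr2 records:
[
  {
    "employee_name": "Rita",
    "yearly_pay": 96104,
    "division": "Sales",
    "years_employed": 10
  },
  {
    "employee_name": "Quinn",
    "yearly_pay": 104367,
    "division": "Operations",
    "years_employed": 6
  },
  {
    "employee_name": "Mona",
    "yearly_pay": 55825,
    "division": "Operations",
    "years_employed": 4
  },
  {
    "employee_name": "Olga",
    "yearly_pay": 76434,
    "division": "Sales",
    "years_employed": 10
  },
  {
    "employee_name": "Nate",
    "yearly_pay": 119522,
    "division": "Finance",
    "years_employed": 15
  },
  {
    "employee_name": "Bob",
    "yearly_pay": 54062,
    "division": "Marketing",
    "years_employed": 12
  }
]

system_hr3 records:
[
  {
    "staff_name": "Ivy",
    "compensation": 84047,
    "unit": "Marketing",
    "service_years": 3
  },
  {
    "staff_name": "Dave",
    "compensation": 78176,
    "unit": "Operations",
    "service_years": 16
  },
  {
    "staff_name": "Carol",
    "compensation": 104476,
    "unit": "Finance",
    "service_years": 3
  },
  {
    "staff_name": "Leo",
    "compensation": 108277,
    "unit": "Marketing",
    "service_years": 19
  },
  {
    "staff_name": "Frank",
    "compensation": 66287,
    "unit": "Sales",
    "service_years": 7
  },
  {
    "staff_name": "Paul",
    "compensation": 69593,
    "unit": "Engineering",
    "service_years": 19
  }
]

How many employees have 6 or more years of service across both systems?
9

Reconcile schemas: "years_employed" (system_hr2) = "service_years" (system_hr3) = years of service

From system_hr2: 5 employees with >= 6 years
From system_hr3: 4 employees with >= 6 years

Total: 5 + 4 = 9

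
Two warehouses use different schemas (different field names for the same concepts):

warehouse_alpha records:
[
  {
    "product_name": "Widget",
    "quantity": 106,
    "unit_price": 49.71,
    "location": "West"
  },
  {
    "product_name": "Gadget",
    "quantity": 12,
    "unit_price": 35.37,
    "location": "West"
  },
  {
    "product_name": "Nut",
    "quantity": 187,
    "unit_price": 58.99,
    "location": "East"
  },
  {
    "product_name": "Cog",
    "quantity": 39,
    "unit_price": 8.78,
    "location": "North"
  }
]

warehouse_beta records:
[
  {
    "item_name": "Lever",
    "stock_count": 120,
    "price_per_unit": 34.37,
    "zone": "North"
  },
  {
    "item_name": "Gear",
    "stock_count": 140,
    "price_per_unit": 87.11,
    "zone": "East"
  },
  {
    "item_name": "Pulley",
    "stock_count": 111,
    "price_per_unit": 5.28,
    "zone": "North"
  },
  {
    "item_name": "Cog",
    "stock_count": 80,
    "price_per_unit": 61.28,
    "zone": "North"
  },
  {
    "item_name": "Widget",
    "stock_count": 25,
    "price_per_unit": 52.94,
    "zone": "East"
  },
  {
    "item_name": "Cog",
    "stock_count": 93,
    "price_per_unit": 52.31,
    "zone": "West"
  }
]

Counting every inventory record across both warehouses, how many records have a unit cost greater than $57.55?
3

Schema mapping: "unit_price" (warehouse_alpha) = "price_per_unit" (warehouse_beta) = unit cost

Records > $57.55 in warehouse_alpha: 1
Records > $57.55 in warehouse_beta: 2

Total count: 1 + 2 = 3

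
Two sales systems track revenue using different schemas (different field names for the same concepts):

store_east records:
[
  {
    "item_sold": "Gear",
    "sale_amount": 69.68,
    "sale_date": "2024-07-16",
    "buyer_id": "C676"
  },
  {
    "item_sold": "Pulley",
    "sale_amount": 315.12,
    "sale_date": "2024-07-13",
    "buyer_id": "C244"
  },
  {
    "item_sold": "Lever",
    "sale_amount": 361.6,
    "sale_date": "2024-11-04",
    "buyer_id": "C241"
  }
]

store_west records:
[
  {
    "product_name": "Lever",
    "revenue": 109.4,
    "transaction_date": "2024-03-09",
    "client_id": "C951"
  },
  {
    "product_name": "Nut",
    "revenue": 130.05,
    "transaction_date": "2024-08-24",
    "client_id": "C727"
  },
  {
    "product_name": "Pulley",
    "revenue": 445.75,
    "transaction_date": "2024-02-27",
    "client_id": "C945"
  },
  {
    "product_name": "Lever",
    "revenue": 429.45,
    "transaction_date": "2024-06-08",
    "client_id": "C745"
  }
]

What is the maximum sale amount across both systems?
445.75

Reconcile: "sale_amount" (store_east) = "revenue" (store_west) = sale amount

Maximum in store_east: 361.6
Maximum in store_west: 445.75

Overall maximum: max(361.6, 445.75) = 445.75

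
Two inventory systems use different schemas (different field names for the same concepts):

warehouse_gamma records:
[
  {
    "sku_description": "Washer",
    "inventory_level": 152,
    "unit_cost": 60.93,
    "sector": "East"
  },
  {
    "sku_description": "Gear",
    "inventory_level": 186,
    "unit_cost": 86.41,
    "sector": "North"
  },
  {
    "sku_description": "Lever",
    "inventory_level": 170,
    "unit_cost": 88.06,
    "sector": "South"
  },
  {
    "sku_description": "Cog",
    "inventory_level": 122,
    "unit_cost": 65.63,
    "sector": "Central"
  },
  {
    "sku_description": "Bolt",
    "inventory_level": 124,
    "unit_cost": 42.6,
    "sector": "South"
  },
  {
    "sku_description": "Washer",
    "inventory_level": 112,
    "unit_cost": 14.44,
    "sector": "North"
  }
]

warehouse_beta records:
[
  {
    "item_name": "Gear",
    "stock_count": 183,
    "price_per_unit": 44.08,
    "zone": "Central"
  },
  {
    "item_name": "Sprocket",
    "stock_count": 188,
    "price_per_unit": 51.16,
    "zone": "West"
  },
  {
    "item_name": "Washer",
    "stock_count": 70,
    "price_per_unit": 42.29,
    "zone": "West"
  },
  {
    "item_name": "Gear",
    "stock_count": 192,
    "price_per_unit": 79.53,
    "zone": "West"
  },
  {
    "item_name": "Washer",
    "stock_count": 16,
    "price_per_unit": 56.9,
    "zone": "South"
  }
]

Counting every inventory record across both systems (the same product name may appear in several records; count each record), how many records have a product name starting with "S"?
1

Schema mapping: "sku_description" (warehouse_gamma) = "item_name" (warehouse_beta) = product name

Records with product name starting with "S" in warehouse_gamma: 0
Records with product name starting with "S" in warehouse_beta: 1

Total: 0 + 1 = 1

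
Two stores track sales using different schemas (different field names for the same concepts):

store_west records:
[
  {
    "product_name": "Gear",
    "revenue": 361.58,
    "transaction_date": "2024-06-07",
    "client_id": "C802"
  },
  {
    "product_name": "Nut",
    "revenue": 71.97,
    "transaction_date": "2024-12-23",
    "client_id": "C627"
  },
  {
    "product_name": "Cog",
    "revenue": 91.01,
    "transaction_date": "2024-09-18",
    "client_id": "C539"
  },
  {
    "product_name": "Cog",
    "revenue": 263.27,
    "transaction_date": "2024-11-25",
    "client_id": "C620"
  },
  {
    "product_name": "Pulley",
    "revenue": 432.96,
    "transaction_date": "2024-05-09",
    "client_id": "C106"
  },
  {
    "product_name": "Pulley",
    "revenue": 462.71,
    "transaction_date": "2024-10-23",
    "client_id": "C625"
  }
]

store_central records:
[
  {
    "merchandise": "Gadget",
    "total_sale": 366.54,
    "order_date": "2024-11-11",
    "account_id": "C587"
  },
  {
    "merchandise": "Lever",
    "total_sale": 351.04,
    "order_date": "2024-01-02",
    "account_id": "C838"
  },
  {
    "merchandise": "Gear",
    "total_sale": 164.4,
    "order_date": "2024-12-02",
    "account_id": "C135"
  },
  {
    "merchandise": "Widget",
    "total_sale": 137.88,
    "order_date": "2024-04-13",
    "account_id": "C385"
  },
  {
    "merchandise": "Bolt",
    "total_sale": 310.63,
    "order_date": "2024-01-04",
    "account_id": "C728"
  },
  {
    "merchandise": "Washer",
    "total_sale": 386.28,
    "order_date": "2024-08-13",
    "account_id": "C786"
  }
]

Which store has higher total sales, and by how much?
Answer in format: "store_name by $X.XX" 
store_central by $33.27

Schema mapping: "revenue" (store_west) = "total_sale" (store_central) = sale amount

Total for store_west: 1683.50
Total for store_central: 1716.77

Difference: |1683.50 - 1716.77| = 33.27
store_central has higher sales by $33.27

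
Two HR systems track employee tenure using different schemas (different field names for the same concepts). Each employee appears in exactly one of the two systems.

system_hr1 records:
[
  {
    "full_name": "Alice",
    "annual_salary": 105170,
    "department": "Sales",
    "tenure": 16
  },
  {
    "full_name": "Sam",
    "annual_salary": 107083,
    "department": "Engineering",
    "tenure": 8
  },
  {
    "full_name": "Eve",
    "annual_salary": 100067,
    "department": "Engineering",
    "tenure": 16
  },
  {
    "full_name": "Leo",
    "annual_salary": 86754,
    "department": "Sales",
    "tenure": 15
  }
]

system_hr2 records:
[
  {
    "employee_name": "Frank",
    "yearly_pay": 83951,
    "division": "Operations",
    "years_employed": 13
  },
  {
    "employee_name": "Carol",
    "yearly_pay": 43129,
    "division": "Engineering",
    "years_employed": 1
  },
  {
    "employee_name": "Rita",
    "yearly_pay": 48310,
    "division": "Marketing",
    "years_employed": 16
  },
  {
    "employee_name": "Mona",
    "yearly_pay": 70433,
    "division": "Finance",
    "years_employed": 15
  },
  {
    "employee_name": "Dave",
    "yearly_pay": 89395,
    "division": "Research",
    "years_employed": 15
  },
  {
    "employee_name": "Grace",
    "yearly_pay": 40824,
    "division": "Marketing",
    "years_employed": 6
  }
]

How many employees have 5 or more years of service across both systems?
9

Reconcile schemas: "tenure" (system_hr1) = "years_employed" (system_hr2) = years of service

From system_hr1: 4 employees with >= 5 years
From system_hr2: 5 employees with >= 5 years

Total: 4 + 5 = 9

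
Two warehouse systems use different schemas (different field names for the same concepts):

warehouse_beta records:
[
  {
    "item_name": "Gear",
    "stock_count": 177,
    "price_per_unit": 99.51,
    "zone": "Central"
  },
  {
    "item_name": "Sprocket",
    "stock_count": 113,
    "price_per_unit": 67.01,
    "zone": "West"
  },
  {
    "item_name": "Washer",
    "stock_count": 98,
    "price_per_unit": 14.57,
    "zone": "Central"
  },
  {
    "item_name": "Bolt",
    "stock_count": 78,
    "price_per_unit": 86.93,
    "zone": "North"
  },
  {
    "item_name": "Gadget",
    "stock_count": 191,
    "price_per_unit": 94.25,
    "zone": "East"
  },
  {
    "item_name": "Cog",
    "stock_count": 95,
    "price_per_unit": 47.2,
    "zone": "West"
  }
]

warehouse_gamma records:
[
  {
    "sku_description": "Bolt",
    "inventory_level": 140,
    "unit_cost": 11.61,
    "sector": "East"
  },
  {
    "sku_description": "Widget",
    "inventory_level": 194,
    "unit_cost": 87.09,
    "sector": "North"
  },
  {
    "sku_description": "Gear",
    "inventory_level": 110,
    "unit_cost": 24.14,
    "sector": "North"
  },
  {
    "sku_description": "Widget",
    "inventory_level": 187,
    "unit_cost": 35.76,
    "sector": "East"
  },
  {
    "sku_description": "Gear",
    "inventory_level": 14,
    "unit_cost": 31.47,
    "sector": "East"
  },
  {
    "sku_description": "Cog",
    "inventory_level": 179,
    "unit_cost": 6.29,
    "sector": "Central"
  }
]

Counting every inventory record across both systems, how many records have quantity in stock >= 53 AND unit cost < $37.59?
5

Schema mappings:
- "stock_count" (warehouse_beta) = "inventory_level" (warehouse_gamma) = quantity
- "price_per_unit" (warehouse_beta) = "unit_cost" (warehouse_gamma) = unit cost

Records meeting both conditions in warehouse_beta: 1
Records meeting both conditions in warehouse_gamma: 4

Total: 1 + 4 = 5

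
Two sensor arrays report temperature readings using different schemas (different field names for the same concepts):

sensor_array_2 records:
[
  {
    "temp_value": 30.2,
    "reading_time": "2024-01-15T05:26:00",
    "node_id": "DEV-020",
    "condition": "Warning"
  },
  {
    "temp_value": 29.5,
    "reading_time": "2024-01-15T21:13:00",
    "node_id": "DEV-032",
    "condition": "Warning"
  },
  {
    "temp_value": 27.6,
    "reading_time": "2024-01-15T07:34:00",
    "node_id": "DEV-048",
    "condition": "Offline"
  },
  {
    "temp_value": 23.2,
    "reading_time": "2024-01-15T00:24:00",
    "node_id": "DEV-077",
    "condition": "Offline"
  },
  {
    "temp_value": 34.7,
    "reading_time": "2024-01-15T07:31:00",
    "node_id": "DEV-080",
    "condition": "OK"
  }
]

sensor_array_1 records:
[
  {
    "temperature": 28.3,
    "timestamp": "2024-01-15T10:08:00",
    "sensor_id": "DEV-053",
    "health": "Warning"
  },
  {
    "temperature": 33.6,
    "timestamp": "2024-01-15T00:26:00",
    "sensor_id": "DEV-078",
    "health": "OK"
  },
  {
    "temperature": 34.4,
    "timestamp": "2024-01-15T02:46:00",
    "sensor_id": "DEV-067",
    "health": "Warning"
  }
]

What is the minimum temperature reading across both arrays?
23.2

Schema mapping: "temp_value" (sensor_array_2) = "temperature" (sensor_array_1) = temperature reading

Minimum in sensor_array_2: 23.2
Minimum in sensor_array_1: 28.3

Overall minimum: min(23.2, 28.3) = 23.2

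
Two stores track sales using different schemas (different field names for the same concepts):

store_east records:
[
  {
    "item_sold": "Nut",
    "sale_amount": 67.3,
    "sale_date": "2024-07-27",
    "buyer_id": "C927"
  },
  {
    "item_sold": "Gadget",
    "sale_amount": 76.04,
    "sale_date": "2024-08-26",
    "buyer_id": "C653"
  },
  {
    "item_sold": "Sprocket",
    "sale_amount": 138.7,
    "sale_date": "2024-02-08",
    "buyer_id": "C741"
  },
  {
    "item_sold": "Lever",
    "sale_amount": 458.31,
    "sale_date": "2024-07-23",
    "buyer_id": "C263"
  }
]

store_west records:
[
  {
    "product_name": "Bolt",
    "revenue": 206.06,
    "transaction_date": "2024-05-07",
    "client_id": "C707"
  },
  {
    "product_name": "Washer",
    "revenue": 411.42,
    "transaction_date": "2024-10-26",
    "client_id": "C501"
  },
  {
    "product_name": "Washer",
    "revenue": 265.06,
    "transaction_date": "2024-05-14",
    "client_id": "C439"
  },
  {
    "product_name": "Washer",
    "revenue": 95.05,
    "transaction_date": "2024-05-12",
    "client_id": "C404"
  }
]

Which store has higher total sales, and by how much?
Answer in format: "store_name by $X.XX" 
store_west by $237.24

Schema mapping: "sale_amount" (store_east) = "revenue" (store_west) = sale amount

Total for store_east: 740.35
Total for store_west: 977.59

Difference: |740.35 - 977.59| = 237.24
store_west has higher sales by $237.24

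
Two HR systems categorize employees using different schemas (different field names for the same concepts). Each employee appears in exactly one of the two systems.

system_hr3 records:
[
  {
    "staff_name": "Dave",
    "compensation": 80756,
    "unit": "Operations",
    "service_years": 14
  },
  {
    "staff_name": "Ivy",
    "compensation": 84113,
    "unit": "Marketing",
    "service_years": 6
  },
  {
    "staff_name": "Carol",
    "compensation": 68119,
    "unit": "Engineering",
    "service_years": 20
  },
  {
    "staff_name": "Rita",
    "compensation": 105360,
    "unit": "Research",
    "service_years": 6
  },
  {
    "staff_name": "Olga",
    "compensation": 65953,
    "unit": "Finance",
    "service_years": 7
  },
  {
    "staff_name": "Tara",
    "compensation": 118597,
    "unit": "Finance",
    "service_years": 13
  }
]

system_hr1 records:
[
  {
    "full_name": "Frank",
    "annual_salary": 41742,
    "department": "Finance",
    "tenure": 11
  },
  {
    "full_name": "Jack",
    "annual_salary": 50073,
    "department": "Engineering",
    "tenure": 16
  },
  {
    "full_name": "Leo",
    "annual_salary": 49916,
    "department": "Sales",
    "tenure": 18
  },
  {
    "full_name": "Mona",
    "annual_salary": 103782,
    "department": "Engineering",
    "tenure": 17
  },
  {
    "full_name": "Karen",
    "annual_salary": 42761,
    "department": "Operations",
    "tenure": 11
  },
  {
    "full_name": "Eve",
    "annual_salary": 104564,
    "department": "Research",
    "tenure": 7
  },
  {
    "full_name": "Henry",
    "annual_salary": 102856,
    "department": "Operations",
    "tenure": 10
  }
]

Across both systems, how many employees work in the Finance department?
3

Schema mapping: "unit" (system_hr3) = "department" (system_hr1) = department

Finance employees in system_hr3: 2
Finance employees in system_hr1: 1

Total in Finance: 2 + 1 = 3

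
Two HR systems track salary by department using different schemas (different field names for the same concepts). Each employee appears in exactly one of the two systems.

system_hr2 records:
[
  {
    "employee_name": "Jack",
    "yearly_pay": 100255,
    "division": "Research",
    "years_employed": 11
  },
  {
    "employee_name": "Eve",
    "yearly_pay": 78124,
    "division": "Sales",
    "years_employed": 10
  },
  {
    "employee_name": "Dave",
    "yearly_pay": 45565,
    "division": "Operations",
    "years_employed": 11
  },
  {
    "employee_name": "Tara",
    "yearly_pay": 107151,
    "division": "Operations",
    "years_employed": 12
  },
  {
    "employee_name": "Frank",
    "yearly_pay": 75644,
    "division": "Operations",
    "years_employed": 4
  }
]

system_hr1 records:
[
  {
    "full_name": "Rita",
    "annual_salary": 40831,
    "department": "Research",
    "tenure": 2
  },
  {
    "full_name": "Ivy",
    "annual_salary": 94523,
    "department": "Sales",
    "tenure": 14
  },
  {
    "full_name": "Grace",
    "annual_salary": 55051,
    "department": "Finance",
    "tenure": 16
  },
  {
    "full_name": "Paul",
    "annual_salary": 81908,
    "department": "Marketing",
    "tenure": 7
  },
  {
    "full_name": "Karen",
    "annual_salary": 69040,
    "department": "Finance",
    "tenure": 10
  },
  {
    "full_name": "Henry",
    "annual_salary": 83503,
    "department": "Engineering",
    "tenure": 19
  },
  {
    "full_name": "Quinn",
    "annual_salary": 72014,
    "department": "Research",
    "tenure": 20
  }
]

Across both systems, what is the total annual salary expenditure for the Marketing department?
81908

Schema mappings:
- "division" (system_hr2) = "department" (system_hr1) = department
- "yearly_pay" (system_hr2) = "annual_salary" (system_hr1) = salary

Marketing salaries from system_hr2: 0
Marketing salaries from system_hr1: 81908

Total: 0 + 81908 = 81908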